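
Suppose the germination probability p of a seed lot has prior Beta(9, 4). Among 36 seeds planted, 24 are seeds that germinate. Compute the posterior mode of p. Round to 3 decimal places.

Prior: Beta(9, 4).
Data: 24 successes in 36 trials. The binomial likelihood contributes p^24(1−p)^12, so the posterior is Beta(9+24, 4+12) = Beta(33, 16).
For Beta(a, b) with a, b > 1 the mode is (a−1)/(a+b−2) = 32/47 ≈ 0.681.

p̂_MAP = 0.681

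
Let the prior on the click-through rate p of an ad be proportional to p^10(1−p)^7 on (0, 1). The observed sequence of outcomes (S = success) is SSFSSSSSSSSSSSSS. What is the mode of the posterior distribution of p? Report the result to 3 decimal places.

The prior density ∝ p^10(1−p)^7 is the kernel of Beta(11, 8).
Data: 15 successes in 16 trials (from the sequence). The binomial likelihood contributes p^15(1−p)^1, so the posterior is Beta(11+15, 8+1) = Beta(26, 9).
For Beta(a, b) with a, b > 1 the mode is (a−1)/(a+b−2) = 25/33 ≈ 0.758.

p̂_MAP = 0.758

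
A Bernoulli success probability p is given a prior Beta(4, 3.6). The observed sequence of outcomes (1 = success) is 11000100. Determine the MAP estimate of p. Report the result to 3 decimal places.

Prior: Beta(4, 3.6).
Data: 3 successes in 8 trials (from the sequence). The binomial likelihood contributes p^3(1−p)^5, so the posterior is Beta(4+3, 3.6+5) = Beta(7, 8.6).
For Beta(a, b) with a, b > 1 the mode is (a−1)/(a+b−2) = 6/13.6 ≈ 0.441.

p̂_MAP = 0.441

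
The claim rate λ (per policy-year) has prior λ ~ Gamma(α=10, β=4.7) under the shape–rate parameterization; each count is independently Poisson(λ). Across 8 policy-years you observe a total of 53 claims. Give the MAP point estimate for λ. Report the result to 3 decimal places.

Σxᵢ = 53, n = 8.
Posterior ∝ λ^9e^(−4.7λ) · λ^53e^(−8λ) = λ^62e^(−12.7λ), i.e. Gamma(shape=63, rate=12.7).
The mode of a Gamma(a, b) with a ≥ 1 (shape–rate) is (a−1)/b = 62/12.7 ≈ 4.882.

λ̂_MAP = 4.882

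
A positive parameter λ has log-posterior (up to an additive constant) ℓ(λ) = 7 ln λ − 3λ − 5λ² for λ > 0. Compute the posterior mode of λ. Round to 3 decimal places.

λ̂_MAP = 0.700

ℓ'(λ) = 7/λ − 3 − 10λ. Setting this to zero and multiplying by λ: 10λ² + 3λ − 7 = 0.
λ = (−3 + √(3² + 4·10·7)) / (2·10) = (−3 + √289) / 20 = (−3 + 17)/20 = 7/10.
ℓ''(λ) = −7/λ² − 10 < 0, confirming a maximum.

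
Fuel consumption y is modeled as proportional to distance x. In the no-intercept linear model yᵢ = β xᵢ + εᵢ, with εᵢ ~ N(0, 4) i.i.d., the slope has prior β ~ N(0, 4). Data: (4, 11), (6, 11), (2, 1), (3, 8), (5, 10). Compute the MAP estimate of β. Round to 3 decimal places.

log p(β | y) = −Σ(yᵢ − βxᵢ)²/(2·4) − β²/(2·4) + const.
Setting the derivative to zero: Σxᵢ(yᵢ − βxᵢ)/4 − β/4 = 0, so β = Σxᵢyᵢ / (Σxᵢ² + σ²/τ²).
Σxᵢyᵢ = 4·11 + 6·11 + 2·1 + 3·8 + 5·10 = 186; Σxᵢ² = 90; σ²/τ² = 1.
β̂_MAP = 186 / (90 + 1) = 186/91 ≈ 2.044.

β̂_MAP = 2.044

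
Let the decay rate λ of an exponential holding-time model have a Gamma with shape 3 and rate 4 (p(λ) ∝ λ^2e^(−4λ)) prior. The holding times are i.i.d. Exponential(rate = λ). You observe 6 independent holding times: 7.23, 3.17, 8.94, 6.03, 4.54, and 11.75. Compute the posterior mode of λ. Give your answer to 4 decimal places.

The Exponential(rate=λ) likelihood is ∝ λ^n e^(−λΣtᵢ). Here n = 6 and Σtᵢ = 7.23 + 3.17 + 8.94 + 6.03 + 4.54 + 11.75 = 41.66.
Posterior ∝ λ^2e^(−4λ) · λ^6e^(−41.66λ) = λ^8e^(−45.66λ), i.e. Gamma(9, 45.66).
Mode = (a−1)/b = 8/45.66 ≈ 0.1752.

λ̂_MAP = 0.1752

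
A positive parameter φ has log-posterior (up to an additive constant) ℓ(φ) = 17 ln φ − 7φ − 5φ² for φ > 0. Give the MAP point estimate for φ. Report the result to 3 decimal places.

ℓ'(φ) = 17/φ − 7 − 10φ. Setting this to zero and multiplying by φ: 10φ² + 7φ − 17 = 0.
φ = (−7 + √(7² + 4·10·17)) / (2·10) = (−7 + √729) / 20 = (−7 + 27)/20 = 1.
ℓ''(φ) = −17/φ² − 10 < 0, confirming a maximum.

φ̂_MAP = 1.000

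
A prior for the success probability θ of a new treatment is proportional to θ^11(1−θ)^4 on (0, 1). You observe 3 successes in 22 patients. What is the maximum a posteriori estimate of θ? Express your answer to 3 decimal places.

The prior density ∝ θ^11(1−θ)^4 is the kernel of Beta(12, 5).
Data: 3 successes in 22 trials. The binomial likelihood contributes θ^3(1−θ)^19, so the posterior is Beta(12+3, 5+19) = Beta(15, 24).
For Beta(a, b) with a, b > 1 the mode is (a−1)/(a+b−2) = 14/37 ≈ 0.378.

θ̂_MAP = 0.378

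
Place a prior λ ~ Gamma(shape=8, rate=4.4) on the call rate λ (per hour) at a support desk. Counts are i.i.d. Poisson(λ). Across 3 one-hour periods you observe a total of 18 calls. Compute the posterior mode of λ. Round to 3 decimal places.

λ̂_MAP = 3.378

Σxᵢ = 18, n = 3.
Posterior ∝ λ^7e^(−4.4λ) · λ^18e^(−3λ) = λ^25e^(−7.4λ), i.e. Gamma(shape=26, rate=7.4).
The mode of a Gamma(a, b) with a ≥ 1 (shape–rate) is (a−1)/b = 25/7.4 ≈ 3.378.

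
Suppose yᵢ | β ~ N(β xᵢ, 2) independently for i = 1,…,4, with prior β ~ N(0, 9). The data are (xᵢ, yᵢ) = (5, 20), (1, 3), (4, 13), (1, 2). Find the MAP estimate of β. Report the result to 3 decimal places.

β̂_MAP = 3.632

log p(β | y) = −Σ(yᵢ − βxᵢ)²/(2·2) − β²/(2·9) + const.
Setting the derivative to zero: Σxᵢ(yᵢ − βxᵢ)/2 − β/9 = 0, so β = Σxᵢyᵢ / (Σxᵢ² + σ²/τ²).
Σxᵢyᵢ = 5·20 + 1·3 + 4·13 + 1·2 = 157; Σxᵢ² = 43; σ²/τ² = 2/9.
β̂_MAP = 157 / (43 + 2/9) = 157/(389/9) = 1413/389 ≈ 3.632.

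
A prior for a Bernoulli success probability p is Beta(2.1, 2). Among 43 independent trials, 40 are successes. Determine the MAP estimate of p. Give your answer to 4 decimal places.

Prior: Beta(2.1, 2).
Data: 40 successes in 43 trials. The binomial likelihood contributes p^40(1−p)^3, so the posterior is Beta(2.1+40, 2+3) = Beta(42.1, 5).
For Beta(a, b) with a, b > 1 the mode is (a−1)/(a+b−2) = 41.1/45.1 ≈ 0.9113.

p̂_MAP = 0.9113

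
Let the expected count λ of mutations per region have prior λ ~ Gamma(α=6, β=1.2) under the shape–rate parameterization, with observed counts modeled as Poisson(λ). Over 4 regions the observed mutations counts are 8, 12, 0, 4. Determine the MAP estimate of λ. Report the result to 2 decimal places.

Σxᵢ = 8+12+0+4 = 24, with n = 4.
Posterior ∝ λ^5e^(−1.2λ) · λ^24e^(−4λ) = λ^29e^(−5.2λ), i.e. Gamma(shape=30, rate=5.2).
The mode of a Gamma(a, b) with a ≥ 1 (shape–rate) is (a−1)/b = 29/5.2 ≈ 5.58.

λ̂_MAP = 5.58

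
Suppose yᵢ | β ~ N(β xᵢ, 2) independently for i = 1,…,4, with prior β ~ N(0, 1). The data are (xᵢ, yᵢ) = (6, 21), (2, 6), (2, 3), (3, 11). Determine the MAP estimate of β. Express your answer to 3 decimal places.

log p(β | y) = −Σ(yᵢ − βxᵢ)²/(2·2) − β²/(2·1) + const.
Setting the derivative to zero: Σxᵢ(yᵢ − βxᵢ)/2 − β/1 = 0, so β = Σxᵢyᵢ / (Σxᵢ² + σ²/τ²).
Σxᵢyᵢ = 6·21 + 2·6 + 2·3 + 3·11 = 177; Σxᵢ² = 53; σ²/τ² = 2.
β̂_MAP = 177 / (53 + 2) = 177/55 ≈ 3.218.

β̂_MAP = 3.218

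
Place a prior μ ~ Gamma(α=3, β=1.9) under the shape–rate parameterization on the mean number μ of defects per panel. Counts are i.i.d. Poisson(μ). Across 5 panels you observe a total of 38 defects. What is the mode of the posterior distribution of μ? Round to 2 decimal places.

μ̂_MAP = 5.80

Σxᵢ = 38, n = 5.
Posterior ∝ μ^2e^(−1.9μ) · μ^38e^(−5μ) = μ^40e^(−6.9μ), i.e. Gamma(shape=41, rate=6.9).
The mode of a Gamma(a, b) with a ≥ 1 (shape–rate) is (a−1)/b = 40/6.9 ≈ 5.80.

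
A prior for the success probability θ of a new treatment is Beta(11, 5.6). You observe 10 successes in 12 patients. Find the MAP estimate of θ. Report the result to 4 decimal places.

Prior: Beta(11, 5.6).
Data: 10 successes in 12 trials. The binomial likelihood contributes θ^10(1−θ)^2, so the posterior is Beta(11+10, 5.6+2) = Beta(21, 7.6).
For Beta(a, b) with a, b > 1 the mode is (a−1)/(a+b−2) = 20/26.6 ≈ 0.7519.

θ̂_MAP = 0.7519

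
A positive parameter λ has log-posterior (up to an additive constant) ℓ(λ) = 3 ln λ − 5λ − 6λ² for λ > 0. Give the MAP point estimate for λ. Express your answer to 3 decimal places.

λ̂_MAP = 0.333

ℓ'(λ) = 3/λ − 5 − 12λ. Setting this to zero and multiplying by λ: 12λ² + 5λ − 3 = 0.
λ = (−5 + √(5² + 4·12·3)) / (2·12) = (−5 + √169) / 24 = (−5 + 13)/24 = 1/3.
ℓ''(λ) = −3/λ² − 12 < 0, confirming a maximum.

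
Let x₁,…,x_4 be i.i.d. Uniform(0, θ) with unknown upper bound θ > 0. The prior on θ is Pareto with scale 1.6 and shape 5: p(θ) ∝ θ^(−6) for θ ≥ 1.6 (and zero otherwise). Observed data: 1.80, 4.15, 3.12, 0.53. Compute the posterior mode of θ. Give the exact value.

The Uniform(0, θ) likelihood is θ^(−n) for θ ≥ max(xᵢ), zero otherwise. Here max(xᵢ) = 4.15.
Posterior ∝ θ^(−6) · θ^(−4) = θ^(−10) on θ ≥ max(1.6, 4.15) = 4.15.
This density is strictly decreasing in θ, so the posterior mode lies at the lower boundary of the support.

θ̂_MAP = 4.15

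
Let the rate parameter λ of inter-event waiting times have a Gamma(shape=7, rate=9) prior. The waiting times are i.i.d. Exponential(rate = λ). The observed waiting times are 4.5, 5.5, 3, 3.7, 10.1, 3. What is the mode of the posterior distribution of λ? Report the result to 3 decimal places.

The Exponential(rate=λ) likelihood is ∝ λ^n e^(−λΣtᵢ). Here n = 6 and Σtᵢ = 4.5 + 5.5 + 3 + 3.7 + 10.1 + 3 = 29.8.
Posterior ∝ λ^6e^(−9λ) · λ^6e^(−29.8λ) = λ^12e^(−38.8λ), i.e. Gamma(13, 38.8).
Mode = (a−1)/b = 12/38.8 ≈ 0.309.

λ̂_MAP = 0.309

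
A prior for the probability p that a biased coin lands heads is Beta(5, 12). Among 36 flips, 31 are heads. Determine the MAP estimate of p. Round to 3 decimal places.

Prior: Beta(5, 12).
Data: 31 successes in 36 trials. The binomial likelihood contributes p^31(1−p)^5, so the posterior is Beta(5+31, 12+5) = Beta(36, 17).
For Beta(a, b) with a, b > 1 the mode is (a−1)/(a+b−2) = 35/51 ≈ 0.686.

p̂_MAP = 0.686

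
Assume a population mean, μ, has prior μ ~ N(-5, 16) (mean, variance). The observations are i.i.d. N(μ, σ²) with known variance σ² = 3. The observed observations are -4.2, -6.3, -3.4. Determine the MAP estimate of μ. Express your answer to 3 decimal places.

n = 3; x̄ = ((-4.2) + (-6.3) + (-3.4))/3 = -13.9/3 = -139/30 ≈ -4.6333.
For a Normal prior and Normal likelihood with known variance, the posterior is Normal; its mode equals its mean, the precision-weighted average.
Prior precision 1/σ₀² = 1/16 = 0.0625; data precision n/σ² = 3/3 = 1.
μ̂ = (0.0625·(-5) + 1·(-139/30)) / (0.0625 + 1) = (-1187/240)/1.0625 = -1187/255 ≈ -4.655.

μ̂_MAP = -4.655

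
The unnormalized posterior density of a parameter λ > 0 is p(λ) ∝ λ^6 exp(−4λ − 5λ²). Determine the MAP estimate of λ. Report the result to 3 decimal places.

ℓ'(λ) = 6/λ − 4 − 10λ. Setting this to zero and multiplying by λ: 10λ² + 4λ − 6 = 0.
λ = (−4 + √(4² + 4·10·6)) / (2·10) = (−4 + √256) / 20 = (−4 + 16)/20 = 3/5.
ℓ''(λ) = −6/λ² − 10 < 0, confirming a maximum.

λ̂_MAP = 0.600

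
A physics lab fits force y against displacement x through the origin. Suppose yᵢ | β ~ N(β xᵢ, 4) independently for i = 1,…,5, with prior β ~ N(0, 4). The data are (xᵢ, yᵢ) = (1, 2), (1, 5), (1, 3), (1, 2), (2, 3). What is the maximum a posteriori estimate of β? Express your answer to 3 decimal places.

β̂_MAP = 2.000

log p(β | y) = −Σ(yᵢ − βxᵢ)²/(2·4) − β²/(2·4) + const.
Setting the derivative to zero: Σxᵢ(yᵢ − βxᵢ)/4 − β/4 = 0, so β = Σxᵢyᵢ / (Σxᵢ² + σ²/τ²).
Σxᵢyᵢ = 1·2 + 1·5 + 1·3 + 1·2 + 2·3 = 18; Σxᵢ² = 8; σ²/τ² = 1.
β̂_MAP = 18 / (8 + 1) = 18/9 ≈ 2.000.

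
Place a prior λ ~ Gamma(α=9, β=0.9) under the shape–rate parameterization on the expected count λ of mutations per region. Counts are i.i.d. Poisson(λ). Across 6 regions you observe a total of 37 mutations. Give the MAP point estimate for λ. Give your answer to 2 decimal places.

λ̂_MAP = 6.52

Σxᵢ = 37, n = 6.
Posterior ∝ λ^8e^(−0.9λ) · λ^37e^(−6λ) = λ^45e^(−6.9λ), i.e. Gamma(shape=46, rate=6.9).
The mode of a Gamma(a, b) with a ≥ 1 (shape–rate) is (a−1)/b = 45/6.9 ≈ 6.52.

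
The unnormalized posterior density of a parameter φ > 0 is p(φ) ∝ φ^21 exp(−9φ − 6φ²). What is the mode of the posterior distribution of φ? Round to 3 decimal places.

φ̂_MAP = 1.000

ℓ'(φ) = 21/φ − 9 − 12φ. Setting this to zero and multiplying by φ: 12φ² + 9φ − 21 = 0.
φ = (−9 + √(9² + 4·12·21)) / (2·12) = (−9 + √1089) / 24 = (−9 + 33)/24 = 1.
ℓ''(φ) = −21/φ² − 12 < 0, confirming a maximum.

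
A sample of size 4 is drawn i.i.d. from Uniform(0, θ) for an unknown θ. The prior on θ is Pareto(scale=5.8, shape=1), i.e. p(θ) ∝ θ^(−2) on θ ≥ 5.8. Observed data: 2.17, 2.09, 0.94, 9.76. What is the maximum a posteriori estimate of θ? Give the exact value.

θ̂_MAP = 9.76

The Uniform(0, θ) likelihood is θ^(−n) for θ ≥ max(xᵢ), zero otherwise. Here max(xᵢ) = 9.76.
Posterior ∝ θ^(−2) · θ^(−4) = θ^(−6) on θ ≥ max(5.8, 9.76) = 9.76.
This density is strictly decreasing in θ, so the posterior mode lies at the lower boundary of the support.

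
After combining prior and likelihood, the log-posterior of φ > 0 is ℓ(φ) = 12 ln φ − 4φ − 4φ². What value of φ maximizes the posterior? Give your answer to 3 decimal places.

ℓ'(φ) = 12/φ − 4 − 8φ. Setting this to zero and multiplying by φ: 8φ² + 4φ − 12 = 0.
φ = (−4 + √(4² + 4·8·12)) / (2·8) = (−4 + √400) / 16 = (−4 + 20)/16 = 1.
ℓ''(φ) = −12/φ² − 8 < 0, confirming a maximum.

φ̂_MAP = 1.000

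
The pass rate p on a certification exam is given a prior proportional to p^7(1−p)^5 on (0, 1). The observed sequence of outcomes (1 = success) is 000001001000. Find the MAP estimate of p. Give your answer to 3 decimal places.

p̂_MAP = 0.375

The prior density ∝ p^7(1−p)^5 is the kernel of Beta(8, 6).
Data: 2 successes in 12 trials (from the sequence). The binomial likelihood contributes p^2(1−p)^10, so the posterior is Beta(8+2, 6+10) = Beta(10, 16).
For Beta(a, b) with a, b > 1 the mode is (a−1)/(a+b−2) = 9/24 ≈ 0.375.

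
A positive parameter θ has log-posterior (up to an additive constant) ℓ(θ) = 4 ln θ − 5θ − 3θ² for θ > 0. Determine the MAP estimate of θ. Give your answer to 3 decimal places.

ℓ'(θ) = 4/θ − 5 − 6θ. Setting this to zero and multiplying by θ: 6θ² + 5θ − 4 = 0.
θ = (−5 + √(5² + 4·6·4)) / (2·6) = (−5 + √121) / 12 = (−5 + 11)/12 = 1/2.
ℓ''(θ) = −4/θ² − 6 < 0, confirming a maximum.

θ̂_MAP = 0.500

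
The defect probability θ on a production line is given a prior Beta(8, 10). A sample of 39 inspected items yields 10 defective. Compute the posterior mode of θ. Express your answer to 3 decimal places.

Prior: Beta(8, 10).
Data: 10 successes in 39 trials. The binomial likelihood contributes θ^10(1−θ)^29, so the posterior is Beta(8+10, 10+29) = Beta(18, 39).
For Beta(a, b) with a, b > 1 the mode is (a−1)/(a+b−2) = 17/55 ≈ 0.309.

θ̂_MAP = 0.309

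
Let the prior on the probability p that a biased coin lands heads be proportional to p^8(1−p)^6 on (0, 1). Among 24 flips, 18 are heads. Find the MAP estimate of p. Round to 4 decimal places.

The prior density ∝ p^8(1−p)^6 is the kernel of Beta(9, 7).
Data: 18 successes in 24 trials. The binomial likelihood contributes p^18(1−p)^6, so the posterior is Beta(9+18, 7+6) = Beta(27, 13).
For Beta(a, b) with a, b > 1 the mode is (a−1)/(a+b−2) = 26/38 ≈ 0.6842.

p̂_MAP = 0.6842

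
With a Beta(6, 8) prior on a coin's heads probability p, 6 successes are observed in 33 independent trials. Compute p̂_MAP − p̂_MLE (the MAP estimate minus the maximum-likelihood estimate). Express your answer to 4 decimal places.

MAP − MLE = 0.0626

Posterior is Beta(12, 35); MAP = (12−1)/(47−2) = 11/45 ≈ 0.24444.
MLE ignores the prior: p̂_MLE = k/n = 6/33 ≈ 0.18182.
Difference = 11/45 − 6/33 = 31/495 ≈ 0.0626.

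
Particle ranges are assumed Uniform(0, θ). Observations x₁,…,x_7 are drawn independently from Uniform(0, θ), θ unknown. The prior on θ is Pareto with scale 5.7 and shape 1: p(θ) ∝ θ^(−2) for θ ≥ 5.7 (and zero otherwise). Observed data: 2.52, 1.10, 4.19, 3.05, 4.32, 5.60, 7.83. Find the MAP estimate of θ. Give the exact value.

The Uniform(0, θ) likelihood is θ^(−n) for θ ≥ max(xᵢ), zero otherwise. Here max(xᵢ) = 7.83.
Posterior ∝ θ^(−2) · θ^(−7) = θ^(−9) on θ ≥ max(5.7, 7.83) = 7.83.
This density is strictly decreasing in θ, so the posterior mode lies at the lower boundary of the support.

θ̂_MAP = 7.83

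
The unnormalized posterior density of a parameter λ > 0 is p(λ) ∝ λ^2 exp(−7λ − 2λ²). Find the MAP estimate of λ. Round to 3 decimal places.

λ̂_MAP = 0.250

ℓ'(λ) = 2/λ − 7 − 4λ. Setting this to zero and multiplying by λ: 4λ² + 7λ − 2 = 0.
λ = (−7 + √(7² + 4·4·2)) / (2·4) = (−7 + √81) / 8 = (−7 + 9)/8 = 1/4.
ℓ''(λ) = −2/λ² − 4 < 0, confirming a maximum.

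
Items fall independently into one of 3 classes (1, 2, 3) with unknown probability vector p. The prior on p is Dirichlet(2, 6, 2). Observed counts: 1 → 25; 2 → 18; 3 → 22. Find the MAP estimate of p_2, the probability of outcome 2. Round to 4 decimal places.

The posterior is Dirichlet(αᵢ + nᵢ) = Dirichlet(27, 24, 24).
For a Dirichlet(a₁,…,a_K) with all aᵢ > 1, the mode has j-th component (aⱼ − 1)/(Σaᵢ − K).
Here Σaᵢ = 75 and K = 3, so p_2 = (24 − 1)/(75 − 3) = 23/72 ≈ 0.3194.

MAP estimate: 0.3194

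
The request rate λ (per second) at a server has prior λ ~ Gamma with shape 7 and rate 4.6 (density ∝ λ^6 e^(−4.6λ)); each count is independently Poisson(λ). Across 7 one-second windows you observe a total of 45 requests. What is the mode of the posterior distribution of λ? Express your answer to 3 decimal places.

Σxᵢ = 45, n = 7.
Posterior ∝ λ^6e^(−4.6λ) · λ^45e^(−7λ) = λ^51e^(−11.6λ), i.e. Gamma(shape=52, rate=11.6).
The mode of a Gamma(a, b) with a ≥ 1 (shape–rate) is (a−1)/b = 51/11.6 ≈ 4.397.

λ̂_MAP = 4.397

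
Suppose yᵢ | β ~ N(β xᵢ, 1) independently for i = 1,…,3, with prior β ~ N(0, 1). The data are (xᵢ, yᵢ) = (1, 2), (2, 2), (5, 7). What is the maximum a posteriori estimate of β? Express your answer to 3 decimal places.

β̂_MAP = 1.323

log p(β | y) = −Σ(yᵢ − βxᵢ)²/(2·1) − β²/(2·1) + const.
Setting the derivative to zero: Σxᵢ(yᵢ − βxᵢ)/1 − β/1 = 0, so β = Σxᵢyᵢ / (Σxᵢ² + σ²/τ²).
Σxᵢyᵢ = 1·2 + 2·2 + 5·7 = 41; Σxᵢ² = 30; σ²/τ² = 1.
β̂_MAP = 41 / (30 + 1) = 41/31 ≈ 1.323.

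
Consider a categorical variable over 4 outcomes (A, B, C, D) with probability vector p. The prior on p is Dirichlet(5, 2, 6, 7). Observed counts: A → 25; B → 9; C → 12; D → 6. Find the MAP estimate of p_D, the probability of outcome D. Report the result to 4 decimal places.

The posterior is Dirichlet(αᵢ + nᵢ) = Dirichlet(30, 11, 18, 13).
For a Dirichlet(a₁,…,a_K) with all aᵢ > 1, the mode has j-th component (aⱼ − 1)/(Σaᵢ − K).
Here Σaᵢ = 72 and K = 4, so p_D = (13 − 1)/(72 − 4) = 12/68 ≈ 0.1765.

MAP estimate of p_D = 0.1765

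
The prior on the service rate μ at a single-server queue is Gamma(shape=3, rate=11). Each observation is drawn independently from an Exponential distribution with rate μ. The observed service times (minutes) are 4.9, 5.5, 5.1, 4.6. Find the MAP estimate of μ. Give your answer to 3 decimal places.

μ̂_MAP = 0.193

The Exponential(rate=μ) likelihood is ∝ μ^n e^(−μΣtᵢ). Here n = 4 and Σtᵢ = 4.9 + 5.5 + 5.1 + 4.6 = 20.1.
Posterior ∝ μ^2e^(−11μ) · μ^4e^(−20.1μ) = μ^6e^(−31.1μ), i.e. Gamma(7, 31.1).
Mode = (a−1)/b = 6/31.1 ≈ 0.193.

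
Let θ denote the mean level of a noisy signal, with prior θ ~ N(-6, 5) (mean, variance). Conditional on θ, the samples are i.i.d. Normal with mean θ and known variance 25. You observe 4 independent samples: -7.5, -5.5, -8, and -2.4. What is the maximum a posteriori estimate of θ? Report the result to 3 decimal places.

n = 4; x̄ = ((-7.5) + (-5.5) + (-8) + (-2.4))/4 = -23.4/4 = -5.85.
For a Normal prior and Normal likelihood with known variance, the posterior is Normal; its mode equals its mean, the precision-weighted average.
Prior precision 1/σ₀² = 1/5 = 0.2; data precision n/σ² = 4/25 = 0.16.
θ̂ = (0.2·(-6) + 0.16·(-5.85)) / (0.2 + 0.16) = (-2.136)/0.36 = -89/15 ≈ -5.933.

θ̂_MAP = -5.933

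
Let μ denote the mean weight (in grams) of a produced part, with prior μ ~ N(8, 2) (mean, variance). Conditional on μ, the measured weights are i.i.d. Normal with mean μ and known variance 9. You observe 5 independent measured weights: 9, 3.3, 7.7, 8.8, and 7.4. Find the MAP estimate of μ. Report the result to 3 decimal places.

n = 5; x̄ = (9 + 3.3 + 7.7 + 8.8 + 7.4)/5 = 36.2/5 = 7.24.
For a Normal prior and Normal likelihood with known variance, the posterior is Normal; its mode equals its mean, the precision-weighted average.
Prior precision 1/σ₀² = 1/2 = 0.5; data precision n/σ² = 5/9.
μ̂ = (0.5·8 + (5/9)·7.24) / (0.5 + 5/9) = (361/45)/(19/18) = 7.600.

μ̂_MAP = 7.600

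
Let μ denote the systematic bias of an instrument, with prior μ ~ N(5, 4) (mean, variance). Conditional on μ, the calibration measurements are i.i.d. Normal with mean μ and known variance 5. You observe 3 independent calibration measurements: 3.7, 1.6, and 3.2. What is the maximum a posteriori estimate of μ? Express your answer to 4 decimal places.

μ̂_MAP = 3.4706

n = 3; x̄ = (3.7 + 1.6 + 3.2)/3 = 8.5/3 = 17/6 ≈ 2.8333.
For a Normal prior and Normal likelihood with known variance, the posterior is Normal; its mode equals its mean, the precision-weighted average.
Prior precision 1/σ₀² = 1/4 = 0.25; data precision n/σ² = 3/5 = 0.6.
μ̂ = (0.25·5 + 0.6·(17/6)) / (0.25 + 0.6) = 2.95/0.85 = 59/17 ≈ 3.4706.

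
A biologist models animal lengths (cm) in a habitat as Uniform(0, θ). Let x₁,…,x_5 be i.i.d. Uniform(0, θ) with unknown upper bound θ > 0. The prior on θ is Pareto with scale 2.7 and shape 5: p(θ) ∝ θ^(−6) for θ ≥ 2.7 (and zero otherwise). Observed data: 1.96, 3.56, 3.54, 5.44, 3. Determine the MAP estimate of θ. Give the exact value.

The Uniform(0, θ) likelihood is θ^(−n) for θ ≥ max(xᵢ), zero otherwise. Here max(xᵢ) = 5.44.
Posterior ∝ θ^(−6) · θ^(−5) = θ^(−11) on θ ≥ max(2.7, 5.44) = 5.44.
This density is strictly decreasing in θ, so the posterior mode lies at the lower boundary of the support.

θ̂_MAP = 5.44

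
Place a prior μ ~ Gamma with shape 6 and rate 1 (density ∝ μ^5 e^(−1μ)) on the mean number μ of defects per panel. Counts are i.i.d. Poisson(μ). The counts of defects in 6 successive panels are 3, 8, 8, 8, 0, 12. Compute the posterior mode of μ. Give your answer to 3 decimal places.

Σxᵢ = 3+8+8+8+0+12 = 39, with n = 6.
Posterior ∝ μ^5e^(−1μ) · μ^39e^(−6μ) = μ^44e^(−7μ), i.e. Gamma(shape=45, rate=7).
The mode of a Gamma(a, b) with a ≥ 1 (shape–rate) is (a−1)/b = 44/7 ≈ 6.286.

μ̂_MAP = 6.286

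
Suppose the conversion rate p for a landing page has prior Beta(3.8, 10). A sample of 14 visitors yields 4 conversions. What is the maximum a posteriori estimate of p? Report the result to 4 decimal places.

Prior: Beta(3.8, 10).
Data: 4 successes in 14 trials. The binomial likelihood contributes p^4(1−p)^10, so the posterior is Beta(3.8+4, 10+10) = Beta(7.8, 20).
For Beta(a, b) with a, b > 1 the mode is (a−1)/(a+b−2) = 6.8/25.8 ≈ 0.2636.

p̂_MAP = 0.2636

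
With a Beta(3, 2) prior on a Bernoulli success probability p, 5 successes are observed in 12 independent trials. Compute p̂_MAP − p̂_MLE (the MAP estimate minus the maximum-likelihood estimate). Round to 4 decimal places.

MAP − MLE = 0.0500

Posterior is Beta(8, 9); MAP = (8−1)/(17−2) = 7/15 ≈ 0.46667.
MLE ignores the prior: p̂_MLE = k/n = 5/12 ≈ 0.41667.
Difference = 7/15 − 5/12 = 1/20 ≈ 0.0500.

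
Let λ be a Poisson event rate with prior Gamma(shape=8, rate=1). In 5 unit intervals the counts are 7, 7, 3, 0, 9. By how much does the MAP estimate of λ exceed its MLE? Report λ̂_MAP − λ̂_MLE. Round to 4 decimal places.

MAP − MLE = 0.3000

Σxᵢ = 26. Posterior is Gamma(34, 6); MAP = (34−1)/6 = 33/6 ≈ 5.50000.
MLE = x̄ = 26/5 ≈ 5.20000.
Difference = 33/6 − 26/5 = 3/10 ≈ 0.3000.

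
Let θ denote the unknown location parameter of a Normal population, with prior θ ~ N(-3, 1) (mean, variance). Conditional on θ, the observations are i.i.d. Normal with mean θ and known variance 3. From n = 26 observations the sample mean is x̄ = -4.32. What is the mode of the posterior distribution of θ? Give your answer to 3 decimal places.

θ̂_MAP = -4.183

n = 26, x̄ = -4.32.
For a Normal prior and Normal likelihood with known variance, the posterior is Normal; its mode equals its mean, the precision-weighted average.
Prior precision 1/σ₀² = 1/1 = 1; data precision n/σ² = 26/3.
θ̂ = (1·(-3) + (26/3)·(-4.32)) / (1 + 26/3) = (-40.44)/(29/3) = -3033/725 ≈ -4.183.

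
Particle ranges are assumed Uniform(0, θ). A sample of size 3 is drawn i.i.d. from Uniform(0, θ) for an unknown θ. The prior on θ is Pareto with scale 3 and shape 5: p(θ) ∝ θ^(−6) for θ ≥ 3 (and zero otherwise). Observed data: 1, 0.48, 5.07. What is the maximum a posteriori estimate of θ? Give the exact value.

The Uniform(0, θ) likelihood is θ^(−n) for θ ≥ max(xᵢ), zero otherwise. Here max(xᵢ) = 5.07.
Posterior ∝ θ^(−6) · θ^(−3) = θ^(−9) on θ ≥ max(3, 5.07) = 5.07.
This density is strictly decreasing in θ, so the posterior mode lies at the lower boundary of the support.

θ̂_MAP = 5.07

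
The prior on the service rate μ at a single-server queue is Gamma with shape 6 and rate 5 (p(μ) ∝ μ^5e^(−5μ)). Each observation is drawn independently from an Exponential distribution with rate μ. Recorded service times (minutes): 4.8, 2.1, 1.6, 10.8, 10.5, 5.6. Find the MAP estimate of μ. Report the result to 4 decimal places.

μ̂_MAP = 0.2723

The Exponential(rate=μ) likelihood is ∝ μ^n e^(−μΣtᵢ). Here n = 6 and Σtᵢ = 4.8 + 2.1 + 1.6 + 10.8 + 10.5 + 5.6 = 35.4.
Posterior ∝ μ^5e^(−5μ) · μ^6e^(−35.4μ) = μ^11e^(−40.4μ), i.e. Gamma(12, 40.4).
Mode = (a−1)/b = 11/40.4 ≈ 0.2723.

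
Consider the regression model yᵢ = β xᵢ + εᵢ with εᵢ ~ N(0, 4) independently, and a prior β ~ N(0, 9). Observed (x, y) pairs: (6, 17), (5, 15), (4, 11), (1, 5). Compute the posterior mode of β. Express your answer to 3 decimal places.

log p(β | y) = −Σ(yᵢ − βxᵢ)²/(2·4) − β²/(2·9) + const.
Setting the derivative to zero: Σxᵢ(yᵢ − βxᵢ)/4 − β/9 = 0, so β = Σxᵢyᵢ / (Σxᵢ² + σ²/τ²).
Σxᵢyᵢ = 6·17 + 5·15 + 4·11 + 1·5 = 226; Σxᵢ² = 78; σ²/τ² = 4/9.
β̂_MAP = 226 / (78 + 4/9) = 226/(706/9) = 1017/353 ≈ 2.881.

β̂_MAP = 2.881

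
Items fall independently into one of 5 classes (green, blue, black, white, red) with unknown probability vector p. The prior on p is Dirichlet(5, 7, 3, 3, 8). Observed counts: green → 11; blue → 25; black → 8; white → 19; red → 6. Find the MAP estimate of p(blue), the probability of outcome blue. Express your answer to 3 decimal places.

The posterior is Dirichlet(αᵢ + nᵢ) = Dirichlet(16, 32, 11, 22, 14).
For a Dirichlet(a₁,…,a_K) with all aᵢ > 1, the mode has j-th component (aⱼ − 1)/(Σaᵢ − K).
Here Σaᵢ = 95 and K = 5, so p(blue) = (32 − 1)/(95 − 5) = 31/90 ≈ 0.344.

MAP estimate of p(blue) = 0.344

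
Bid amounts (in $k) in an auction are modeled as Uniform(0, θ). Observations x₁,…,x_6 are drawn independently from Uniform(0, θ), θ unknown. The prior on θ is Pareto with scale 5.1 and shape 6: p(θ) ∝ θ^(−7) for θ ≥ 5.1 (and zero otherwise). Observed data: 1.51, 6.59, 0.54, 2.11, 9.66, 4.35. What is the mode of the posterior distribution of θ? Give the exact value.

θ̂_MAP = 9.66

The Uniform(0, θ) likelihood is θ^(−n) for θ ≥ max(xᵢ), zero otherwise. Here max(xᵢ) = 9.66.
Posterior ∝ θ^(−7) · θ^(−6) = θ^(−13) on θ ≥ max(5.1, 9.66) = 9.66.
This density is strictly decreasing in θ, so the posterior mode lies at the lower boundary of the support.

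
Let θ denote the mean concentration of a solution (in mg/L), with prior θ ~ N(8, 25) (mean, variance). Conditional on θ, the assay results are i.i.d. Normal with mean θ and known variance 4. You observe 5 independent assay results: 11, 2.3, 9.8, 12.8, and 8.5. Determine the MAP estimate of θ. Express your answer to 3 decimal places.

θ̂_MAP = 8.853

n = 5; x̄ = (11 + 2.3 + 9.8 + 12.8 + 8.5)/5 = 44.4/5 = 8.88.
For a Normal prior and Normal likelihood with known variance, the posterior is Normal; its mode equals its mean, the precision-weighted average.
Prior precision 1/σ₀² = 1/25 = 0.04; data precision n/σ² = 5/4 = 1.25.
θ̂ = (0.04·8 + 1.25·8.88) / (0.04 + 1.25) = 11.42/1.29 = 1142/129 ≈ 8.853.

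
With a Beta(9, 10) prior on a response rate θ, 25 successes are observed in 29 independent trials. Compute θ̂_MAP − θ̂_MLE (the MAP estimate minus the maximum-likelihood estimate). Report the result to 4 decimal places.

MAP − MLE = -0.1447

Posterior is Beta(34, 14); MAP = (34−1)/(48−2) = 33/46 ≈ 0.71739.
MLE ignores the prior: θ̂_MLE = k/n = 25/29 ≈ 0.86207.
Difference = 33/46 − 25/29 = -193/1334 ≈ -0.1447.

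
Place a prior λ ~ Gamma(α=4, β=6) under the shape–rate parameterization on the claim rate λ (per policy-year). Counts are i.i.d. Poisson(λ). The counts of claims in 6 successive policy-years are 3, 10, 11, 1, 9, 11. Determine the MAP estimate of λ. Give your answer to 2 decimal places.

λ̂_MAP = 4.00

Σxᵢ = 3+10+11+1+9+11 = 45, with n = 6.
Posterior ∝ λ^3e^(−6λ) · λ^45e^(−6λ) = λ^48e^(−12λ), i.e. Gamma(shape=49, rate=12).
The mode of a Gamma(a, b) with a ≥ 1 (shape–rate) is (a−1)/b = 48/12 ≈ 4.00.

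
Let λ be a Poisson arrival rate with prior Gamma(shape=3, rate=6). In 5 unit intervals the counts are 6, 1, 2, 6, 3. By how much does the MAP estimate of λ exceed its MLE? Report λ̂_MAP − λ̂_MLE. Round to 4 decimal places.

MAP − MLE = -1.7818

Σxᵢ = 18. Posterior is Gamma(21, 11); MAP = (21−1)/11 = 20/11 ≈ 1.81818.
MLE = x̄ = 18/5 ≈ 3.60000.
Difference = 20/11 − 18/5 = -98/55 ≈ -1.7818.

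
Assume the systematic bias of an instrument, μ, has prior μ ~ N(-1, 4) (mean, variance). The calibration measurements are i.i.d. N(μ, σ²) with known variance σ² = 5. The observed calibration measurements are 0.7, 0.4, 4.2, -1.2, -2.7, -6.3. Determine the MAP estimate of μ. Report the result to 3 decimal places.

μ̂_MAP = -0.848

n = 6; x̄ = (0.7 + 0.4 + 4.2 + (-1.2) + (-2.7) + (-6.3))/6 = -4.9/6 = -49/60 ≈ -0.8167.
For a Normal prior and Normal likelihood with known variance, the posterior is Normal; its mode equals its mean, the precision-weighted average.
Prior precision 1/σ₀² = 1/4 = 0.25; data precision n/σ² = 6/5 = 1.2.
μ̂ = (0.25·(-1) + 1.2·(-49/60)) / (0.25 + 1.2) = (-1.23)/1.45 = -123/145 ≈ -0.848.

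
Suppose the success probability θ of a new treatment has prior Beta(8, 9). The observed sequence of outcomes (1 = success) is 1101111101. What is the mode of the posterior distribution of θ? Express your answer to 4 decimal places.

θ̂_MAP = 0.6000

Prior: Beta(8, 9).
Data: 8 successes in 10 trials (from the sequence). The binomial likelihood contributes θ^8(1−θ)^2, so the posterior is Beta(8+8, 9+2) = Beta(16, 11).
For Beta(a, b) with a, b > 1 the mode is (a−1)/(a+b−2) = 15/25 ≈ 0.6000.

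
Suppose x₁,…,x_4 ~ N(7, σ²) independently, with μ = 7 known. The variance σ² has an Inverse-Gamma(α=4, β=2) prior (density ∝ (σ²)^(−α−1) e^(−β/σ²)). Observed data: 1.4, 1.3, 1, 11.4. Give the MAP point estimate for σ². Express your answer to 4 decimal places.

Sum of squared deviations about the known mean: SS = (1.4−7)² + (1.3−7)² + (1−7)² + (11.4−7)² = 119.21.
The Normal likelihood contributes (σ²)^(−n/2) exp(−SS/(2σ²)), so the posterior is Inverse-Gamma(α + n/2, β + SS/2) = Inverse-Gamma(6, 61.605).
The mode of Inverse-Gamma(a, b) is b/(a+1) = 61.605/7 ≈ 8.8007.

σ̂²_MAP = 8.8007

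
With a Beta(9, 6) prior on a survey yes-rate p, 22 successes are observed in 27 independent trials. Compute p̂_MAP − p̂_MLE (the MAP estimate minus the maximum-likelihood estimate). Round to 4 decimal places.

MAP − MLE = -0.0648

Posterior is Beta(31, 11); MAP = (31−1)/(42−2) = 30/40 ≈ 0.75000.
MLE ignores the prior: p̂_MLE = k/n = 22/27 ≈ 0.81481.
Difference = 30/40 − 22/27 = -7/108 ≈ -0.0648.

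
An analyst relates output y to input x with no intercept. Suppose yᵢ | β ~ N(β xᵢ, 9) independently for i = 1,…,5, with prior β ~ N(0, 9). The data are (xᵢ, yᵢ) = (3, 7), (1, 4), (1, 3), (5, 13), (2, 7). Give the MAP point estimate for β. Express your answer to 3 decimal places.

β̂_MAP = 2.610

log p(β | y) = −Σ(yᵢ − βxᵢ)²/(2·9) − β²/(2·9) + const.
Setting the derivative to zero: Σxᵢ(yᵢ − βxᵢ)/9 − β/9 = 0, so β = Σxᵢyᵢ / (Σxᵢ² + σ²/τ²).
Σxᵢyᵢ = 3·7 + 1·4 + 1·3 + 5·13 + 2·7 = 107; Σxᵢ² = 40; σ²/τ² = 1.
β̂_MAP = 107 / (40 + 1) = 107/41 ≈ 2.610.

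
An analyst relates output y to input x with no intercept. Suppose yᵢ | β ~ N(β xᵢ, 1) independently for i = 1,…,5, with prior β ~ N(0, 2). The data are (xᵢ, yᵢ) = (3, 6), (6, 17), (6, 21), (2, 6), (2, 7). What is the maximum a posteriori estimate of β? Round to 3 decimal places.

log p(β | y) = −Σ(yᵢ − βxᵢ)²/(2·1) − β²/(2·2) + const.
Setting the derivative to zero: Σxᵢ(yᵢ − βxᵢ)/1 − β/2 = 0, so β = Σxᵢyᵢ / (Σxᵢ² + σ²/τ²).
Σxᵢyᵢ = 3·6 + 6·17 + 6·21 + 2·6 + 2·7 = 272; Σxᵢ² = 89; σ²/τ² = 0.5.
β̂_MAP = 272 / (89 + 0.5) = 272/89.5 ≈ 3.039.

β̂_MAP = 3.039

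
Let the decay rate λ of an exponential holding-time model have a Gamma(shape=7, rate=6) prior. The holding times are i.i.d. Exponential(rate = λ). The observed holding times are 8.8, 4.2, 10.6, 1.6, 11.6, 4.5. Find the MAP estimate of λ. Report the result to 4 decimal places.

The Exponential(rate=λ) likelihood is ∝ λ^n e^(−λΣtᵢ). Here n = 6 and Σtᵢ = 8.8 + 4.2 + 10.6 + 1.6 + 11.6 + 4.5 = 41.3.
Posterior ∝ λ^6e^(−6λ) · λ^6e^(−41.3λ) = λ^12e^(−47.3λ), i.e. Gamma(13, 47.3).
Mode = (a−1)/b = 12/47.3 ≈ 0.2537.

λ̂_MAP = 0.2537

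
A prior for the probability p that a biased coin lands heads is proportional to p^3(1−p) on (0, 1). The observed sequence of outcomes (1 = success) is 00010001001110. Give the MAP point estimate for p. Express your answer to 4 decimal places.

The prior density ∝ p^3(1−p)^1 is the kernel of Beta(4, 2).
Data: 5 successes in 14 trials (from the sequence). The binomial likelihood contributes p^5(1−p)^9, so the posterior is Beta(4+5, 2+9) = Beta(9, 11).
For Beta(a, b) with a, b > 1 the mode is (a−1)/(a+b−2) = 8/18 ≈ 0.4444.

p̂_MAP = 0.4444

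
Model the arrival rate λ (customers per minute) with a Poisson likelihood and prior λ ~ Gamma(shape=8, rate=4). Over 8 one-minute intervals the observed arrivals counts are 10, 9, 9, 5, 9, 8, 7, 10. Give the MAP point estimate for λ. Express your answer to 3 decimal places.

λ̂_MAP = 6.167

Σxᵢ = 10+9+9+5+9+8+7+10 = 67, with n = 8.
Posterior ∝ λ^7e^(−4λ) · λ^67e^(−8λ) = λ^74e^(−12λ), i.e. Gamma(shape=75, rate=12).
The mode of a Gamma(a, b) with a ≥ 1 (shape–rate) is (a−1)/b = 74/12 ≈ 6.167.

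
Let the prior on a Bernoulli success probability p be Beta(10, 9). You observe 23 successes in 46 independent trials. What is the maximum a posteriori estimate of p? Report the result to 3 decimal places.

p̂_MAP = 0.508

Prior: Beta(10, 9).
Data: 23 successes in 46 trials. The binomial likelihood contributes p^23(1−p)^23, so the posterior is Beta(10+23, 9+23) = Beta(33, 32).
For Beta(a, b) with a, b > 1 the mode is (a−1)/(a+b−2) = 32/63 ≈ 0.508.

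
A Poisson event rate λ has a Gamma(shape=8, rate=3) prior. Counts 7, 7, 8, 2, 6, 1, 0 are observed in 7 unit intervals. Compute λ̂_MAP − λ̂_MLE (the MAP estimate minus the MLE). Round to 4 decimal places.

Σxᵢ = 31. Posterior is Gamma(39, 10); MAP = (39−1)/10 = 38/10 ≈ 3.80000.
MLE = x̄ = 31/7 ≈ 4.42857.
Difference = 38/10 − 31/7 = -22/35 ≈ -0.6286.

MAP − MLE = -0.6286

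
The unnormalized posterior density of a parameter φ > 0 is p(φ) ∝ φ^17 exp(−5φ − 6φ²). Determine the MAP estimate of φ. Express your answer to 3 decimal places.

φ̂_MAP = 1.000

ℓ'(φ) = 17/φ − 5 − 12φ. Setting this to zero and multiplying by φ: 12φ² + 5φ − 17 = 0.
φ = (−5 + √(5² + 4·12·17)) / (2·12) = (−5 + √841) / 24 = (−5 + 29)/24 = 1.
ℓ''(φ) = −17/φ² − 12 < 0, confirming a maximum.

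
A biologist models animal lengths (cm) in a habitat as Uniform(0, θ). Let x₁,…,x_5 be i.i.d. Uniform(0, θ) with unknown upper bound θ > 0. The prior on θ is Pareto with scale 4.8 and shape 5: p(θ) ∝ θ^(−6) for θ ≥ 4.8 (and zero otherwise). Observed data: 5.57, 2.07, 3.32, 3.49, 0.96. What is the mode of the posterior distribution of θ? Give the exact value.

θ̂_MAP = 5.57

The Uniform(0, θ) likelihood is θ^(−n) for θ ≥ max(xᵢ), zero otherwise. Here max(xᵢ) = 5.57.
Posterior ∝ θ^(−6) · θ^(−5) = θ^(−11) on θ ≥ max(4.8, 5.57) = 5.57.
This density is strictly decreasing in θ, so the posterior mode lies at the lower boundary of the support.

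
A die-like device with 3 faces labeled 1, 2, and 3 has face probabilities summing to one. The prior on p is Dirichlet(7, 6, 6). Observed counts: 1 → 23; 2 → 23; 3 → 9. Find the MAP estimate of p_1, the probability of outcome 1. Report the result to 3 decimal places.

The posterior is Dirichlet(αᵢ + nᵢ) = Dirichlet(30, 29, 15).
For a Dirichlet(a₁,…,a_K) with all aᵢ > 1, the mode has j-th component (aⱼ − 1)/(Σaᵢ − K).
Here Σaᵢ = 74 and K = 3, so p_1 = (30 − 1)/(74 − 3) = 29/71 ≈ 0.408.

MAP estimate: 0.408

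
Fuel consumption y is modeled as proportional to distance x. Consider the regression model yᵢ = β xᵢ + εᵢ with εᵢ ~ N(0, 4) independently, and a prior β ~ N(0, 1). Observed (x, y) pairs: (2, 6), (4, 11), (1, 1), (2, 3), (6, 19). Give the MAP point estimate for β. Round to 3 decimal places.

β̂_MAP = 2.723

log p(β | y) = −Σ(yᵢ − βxᵢ)²/(2·4) − β²/(2·1) + const.
Setting the derivative to zero: Σxᵢ(yᵢ − βxᵢ)/4 − β/1 = 0, so β = Σxᵢyᵢ / (Σxᵢ² + σ²/τ²).
Σxᵢyᵢ = 2·6 + 4·11 + 1·1 + 2·3 + 6·19 = 177; Σxᵢ² = 61; σ²/τ² = 4.
β̂_MAP = 177 / (61 + 4) = 177/65 ≈ 2.723.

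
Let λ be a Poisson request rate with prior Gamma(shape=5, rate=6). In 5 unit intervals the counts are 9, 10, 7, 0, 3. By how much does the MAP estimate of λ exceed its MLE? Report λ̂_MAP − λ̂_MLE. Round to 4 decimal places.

Σxᵢ = 29. Posterior is Gamma(34, 11); MAP = (34−1)/11 = 33/11 ≈ 3.00000.
MLE = x̄ = 29/5 ≈ 5.80000.
Difference = 33/11 − 29/5 = -14/5 ≈ -2.8000.

MAP − MLE = -2.8000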